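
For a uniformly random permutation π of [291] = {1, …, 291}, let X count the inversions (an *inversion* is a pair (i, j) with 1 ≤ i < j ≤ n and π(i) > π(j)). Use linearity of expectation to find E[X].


Write X = Σ X_I over the C(291, 2) = 42195 pairs i < j, with X_I the indicator of one inversion.
There are 42195 indicators.
For each fixed pair i < j, the values π(i) and π(j) are two distinct elements of {1, …, 291} in uniformly random order; by symmetry P[π(i) > π(j)] = 1/2.
By linearity: E[X] = 42195 · (1/2) = C(291, 2) · (1/2) = 42195/2 = 42195/2 ≈ 21097.5000.

E[X] = 42195/2 = 21097.5000.


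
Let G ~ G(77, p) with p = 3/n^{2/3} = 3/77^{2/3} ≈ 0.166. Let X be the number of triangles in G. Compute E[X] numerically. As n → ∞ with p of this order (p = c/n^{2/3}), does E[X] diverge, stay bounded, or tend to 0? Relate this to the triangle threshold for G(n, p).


Number of potential triangles: C(77, 3) = 73150.
Each occurs with probability p³ ≈ (0.166)³ ≈ 4.55389e-03.
By linearity: E[X] = C(77, 3)·p³ ≈ 73150 · 4.55389e-03 ≈ 333.117.
Since α = 2/3 < 1, p = c/n^{2/3} ≫ 1/n is above the triangle threshold p ~ 1/n. Asymptotically E[X] ~ (c³/6)·n^{3(1−α)} = (3³/6)·n^{1} → ∞; triangles are abundant w.h.p.

E[X] ≈ 333.117; in regime p = Θ(1/n^{2/3}) E[X] diverges (above the triangle threshold p ~ 1/n).


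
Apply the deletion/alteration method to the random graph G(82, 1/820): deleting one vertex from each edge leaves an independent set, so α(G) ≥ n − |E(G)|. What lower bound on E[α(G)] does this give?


E[|E(G)|] = C(82, 2)·p = 3321 · (1/820) = 81/20.
E[α(G)] ≥ n − E[|E(G)|] = 82 − 81/20 = 1559/20.
Numerically: ≈ 77.950.
(This is only a lower bound; the true E[α(G)] may be larger.)

E[α(G)] ≥ 1559/20 ≈ 77.950.


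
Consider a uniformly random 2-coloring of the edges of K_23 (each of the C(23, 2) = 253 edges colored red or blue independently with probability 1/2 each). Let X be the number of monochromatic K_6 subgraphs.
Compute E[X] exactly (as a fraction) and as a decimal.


Let X = Σ_S X_S over the C(23, 6) = 100947 subsets S of size 6, where X_S = 1 if the K_6 on S is monochromatic.
For a fixed S, the K_6 on S has C(6, 2) = 15 edges. P[all 15 edges red] = (1/2)^15, and likewise for blue, so P[monochromatic] = 2·(1/2)^15 = 2^{1 − 15} = 1/16384.
By linearity of expectation: E[X] = C(23, 6) · 2^{1 − 15} = 100947 · 1/16384 = 100947/16384.
Numerically: E[X] ≈ 6.1613.

E[X] = C(23,6)·2^(1−C(6,2)) = 100947/16384 ≈ 6.1613.


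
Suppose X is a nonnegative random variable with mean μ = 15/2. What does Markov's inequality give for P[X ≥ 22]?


μ = E[X] = 15/2, a = 22.
Markov: P[X ≥ 22] ≤ μ/a = (15/2)/22 = 15/44.
Numerically: ≈ 0.340909.
(Since a = 22 > μ = 7.500000, the bound 15/44 is < 1 and informative.)

P[X ≥ 22] ≤ 15/44 ≈ 0.340909.


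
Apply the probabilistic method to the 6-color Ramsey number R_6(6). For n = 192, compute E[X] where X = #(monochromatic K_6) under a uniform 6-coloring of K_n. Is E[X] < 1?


E[X] = C(192, 6) · 6^{1 − 15} = 64300886496 · 6^{−14} = 64300886496/78364164096.
As a reduced fraction: E[X] = 223266967/272097792 ≈ 0.821.
Is E[X] < 1? YES.
Since E[X] < 1, there exists a 6-coloring of K_{192} with no monochromatic K_6; hence R_6(6) > 192.

E[X] = 223266967/272097792 ≈ 0.821; E[X] < 1, so R_6(6) > 192.


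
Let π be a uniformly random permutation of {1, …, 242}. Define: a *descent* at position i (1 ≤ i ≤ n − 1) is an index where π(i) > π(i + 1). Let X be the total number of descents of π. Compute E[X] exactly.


Write X = Σ X_I over i = 1, …, 241, with X_I the indicator of one descent.
There are 241 indicators.
For each fixed i, the pair (π(i), π(i+1)) is a uniformly random ordered pair of distinct values from {1, …, 242}; by symmetry P[π(i) > π(i+1)] = 1/2.
By linearity: E[X] = 241 · (1/2) = (242 − 1) · (1/2) = 241/2 ≈ 120.5000.

E[X] = 241/2 = 120.5000.


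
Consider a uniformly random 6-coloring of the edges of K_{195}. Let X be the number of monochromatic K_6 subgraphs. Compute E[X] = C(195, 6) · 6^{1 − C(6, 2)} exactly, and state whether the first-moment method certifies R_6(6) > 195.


E[X] = C(195, 6) · 6^{1 − 15} = 70656049360 · 6^{−14} = 70656049360/78364164096.
As a reduced fraction: E[X] = 4416003085/4897760256 ≈ 0.901637.
Is E[X] < 1? YES.
Since E[X] < 1, there exists a 6-coloring of K_{195} with no monochromatic K_6; hence R_6(6) > 195.

E[X] = 4416003085/4897760256 ≈ 0.901637; E[X] < 1, so R_6(6) > 195.


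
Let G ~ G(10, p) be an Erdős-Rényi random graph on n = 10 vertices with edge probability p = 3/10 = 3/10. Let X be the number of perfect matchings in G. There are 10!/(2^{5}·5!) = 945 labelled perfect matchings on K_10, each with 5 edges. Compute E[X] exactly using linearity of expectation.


K_10 has 10!/(2^{5}·5!) = 945 labelled perfect matchings.
For each such perfect matching H, let X_H = 1 if all 5 edges of H are present in G. Then P[X_H = 1] = p^{5} = (3/10)^{5} = 243/100000.
By linearity: E[X] = Σ_H E[X_H] = 945 · p^{5} = 945 · 243/100000 = 45927/20000.
Numerically: E[X] ≈ 2.3.

E[X] = 945 · (3/10)^{5} = 45927/20000 ≈ 2.3.


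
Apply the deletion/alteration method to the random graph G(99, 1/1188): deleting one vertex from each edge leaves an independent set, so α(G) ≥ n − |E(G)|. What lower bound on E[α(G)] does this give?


E[|E(G)|] = C(99, 2)·p = 4851 · (1/1188) = 49/12.
E[α(G)] ≥ n − E[|E(G)|] = 99 − 49/12 = 1139/12.
Numerically: ≈ 94.917.
(This is only a lower bound; the true E[α(G)] may be larger.)

E[α(G)] ≥ 1139/12 ≈ 94.917.


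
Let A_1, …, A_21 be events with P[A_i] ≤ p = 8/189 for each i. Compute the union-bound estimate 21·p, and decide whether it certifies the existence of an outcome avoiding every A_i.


Union bound: P[∪_{i=1}^{21} A_i] ≤ Σ_i P[A_i] ≤ 21·p = 21·(8/189) = 8/9.
Numerically: 8/9 ≈ 0.888889.
Is 8/9 < 1? YES.
Since P[∪ A_i] ≤ 8/9 < 1, the complement has P[∩ A_i^c] ≥ 1 − 8/9 = 1/9 > 0, so some outcome avoids every A_i.

21·p = 8/9 ≈ 0.888889; existence CERTIFIED by the union bound.


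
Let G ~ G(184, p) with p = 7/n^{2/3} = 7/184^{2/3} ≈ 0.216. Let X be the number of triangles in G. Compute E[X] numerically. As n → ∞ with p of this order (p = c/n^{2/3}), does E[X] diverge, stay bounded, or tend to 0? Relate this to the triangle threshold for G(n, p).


Number of potential triangles: C(184, 3) = 1021384.
Each occurs with probability p³ ≈ (0.216)³ ≈ 1.01311e-02.
By linearity: E[X] = C(184, 3)·p³ ≈ 1021384 · 1.01311e-02 ≈ 10347.788.
Since α = 2/3 < 1, p = c/n^{2/3} ≫ 1/n is above the triangle threshold p ~ 1/n. Asymptotically E[X] ~ (c³/6)·n^{3(1−α)} = (7³/6)·n^{1} → ∞; triangles are abundant w.h.p.

E[X] ≈ 10347.788; in regime p = Θ(1/n^{2/3}) E[X] diverges (above the triangle threshold p ~ 1/n).


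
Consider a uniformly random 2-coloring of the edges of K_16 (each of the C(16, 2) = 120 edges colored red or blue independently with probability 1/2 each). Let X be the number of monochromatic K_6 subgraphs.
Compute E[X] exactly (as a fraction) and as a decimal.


Let X = Σ_S X_S over the C(16, 6) = 8008 subsets S of size 6, where X_S = 1 if the K_6 on S is monochromatic.
For a fixed S, the K_6 on S has C(6, 2) = 15 edges. P[all 15 edges red] = (1/2)^15, and likewise for blue, so P[monochromatic] = 2·(1/2)^15 = 2^{1 − 15} = 1/16384.
By linearity: E[X] = C(16, 6) · 2^{1 − 15} = 8008 · 1/16384 = 1001/2048.
Numerically: E[X] ≈ 0.4888.

E[X] = C(16,6)·2^(1−C(6,2)) = 1001/2048 ≈ 0.4888.


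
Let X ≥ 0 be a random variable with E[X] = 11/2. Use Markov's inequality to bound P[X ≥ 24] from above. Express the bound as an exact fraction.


μ = E[X] = 11/2, a = 24.
Markov: P[X ≥ 24] ≤ μ/a = (11/2)/24 = 11/48.
Numerically: ≈ 0.229167.
(Since a = 24 > μ = 5.500000, the bound 11/48 is < 1 and informative.)

P[X ≥ 24] ≤ 11/48 ≈ 0.229167.


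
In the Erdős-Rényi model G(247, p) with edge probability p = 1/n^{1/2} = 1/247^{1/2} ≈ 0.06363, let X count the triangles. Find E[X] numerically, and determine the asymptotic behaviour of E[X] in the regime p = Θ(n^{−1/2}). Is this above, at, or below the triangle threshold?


Number of potential triangles: C(247, 3) = 2481115.
Each occurs with probability p³ ≈ (0.06363)³ ≈ 2.576052e-04.
By linearity: E[X] = C(247, 3)·p³ ≈ 2481115 · 2.576052e-04 ≈ 639.1480.
Since α = 1/2 < 1, p = c/n^{1/2} ≫ 1/n is above the triangle threshold p ~ 1/n. Asymptotically E[X] ~ (c³/6)·n^{3(1−α)} = (1³/6)·n^{1.5} → ∞; triangles are abundant w.h.p.

E[X] ≈ 639.1480; in regime p = Θ(1/n^{1/2}) E[X] diverges (above the triangle threshold p ~ 1/n).


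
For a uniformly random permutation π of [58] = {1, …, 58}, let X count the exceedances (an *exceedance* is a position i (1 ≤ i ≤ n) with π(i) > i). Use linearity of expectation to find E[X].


Write X = Σ_{i=1}^{58} X_i, where X_i = 1_{π(i) > i}.
For each fixed i, π(i) is uniform over {1, …, 58} (marginal of a uniform permutation), so P[π(i) > i] = (n − i)/n. Summing: Σ_{i=1}^{58} (n − i)/n = (0 + 1 + … + 57)/58 = 58(58 − 1)/(2·58) = (58 − 1)/2.
Hence E[X] = Σ_{i=1}^{58} (58 − i)/58 = 57/2 ≈ 28.500.

E[X] = 57/2 = 28.500.


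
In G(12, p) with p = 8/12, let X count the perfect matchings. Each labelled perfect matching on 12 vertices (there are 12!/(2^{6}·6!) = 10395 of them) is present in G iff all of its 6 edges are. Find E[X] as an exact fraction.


K_12 has 12!/(2^{6}·6!) = 10395 labelled perfect matchings.
For each such perfect matching H, let X_H = 1 if all 6 edges of H are present in G. Then P[X_H = 1] = p^{6} = (2/3)^{6} = 64/729.
By linearity of expectation: E[X] = Σ_H E[X_H] = 10395 · p^{6} = 10395 · 64/729 = 24640/27.
Numerically: E[X] ≈ 913.

E[X] = 10395 · (2/3)^{6} = 24640/27 ≈ 913.


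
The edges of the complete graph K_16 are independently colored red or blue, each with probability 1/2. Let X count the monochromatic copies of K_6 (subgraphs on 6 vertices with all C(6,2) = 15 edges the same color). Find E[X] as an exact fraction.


Let X = Σ_S X_S over the C(16, 6) = 8008 subsets S of size 6, where X_S = 1 if the K_6 on S is monochromatic.
For a fixed S, the K_6 on S has C(6, 2) = 15 edges. P[all 15 edges red] = (1/2)^15, and likewise for blue, so P[monochromatic] = 2·(1/2)^15 = 2^{1 − 15} = 1/16384.
By linearity of expectation: E[X] = C(16, 6) · 2^{1 − 15} = 8008 · 1/16384 = 1001/2048.
Numerically: E[X] ≈ 0.489.

E[X] = C(16,6)·2^(1−C(6,2)) = 1001/2048 ≈ 0.489.


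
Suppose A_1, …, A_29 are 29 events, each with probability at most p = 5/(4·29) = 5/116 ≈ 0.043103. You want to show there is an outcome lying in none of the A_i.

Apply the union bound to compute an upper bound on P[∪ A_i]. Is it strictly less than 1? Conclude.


Union bound: P[∪_{i=1}^{29} A_i] ≤ Σ_i P[A_i] ≤ 29·p = 29·(5/116) = 5/4.
Numerically: 5/4 ≈ 1.250000.
Is 5/4 < 1? NO.
Since the bound 5/4 is ≥ 1, the union bound is uninformative here; it does NOT by itself certify existence.

29·p = 5/4 ≈ 1.250000; existence NOT certified by the union bound.


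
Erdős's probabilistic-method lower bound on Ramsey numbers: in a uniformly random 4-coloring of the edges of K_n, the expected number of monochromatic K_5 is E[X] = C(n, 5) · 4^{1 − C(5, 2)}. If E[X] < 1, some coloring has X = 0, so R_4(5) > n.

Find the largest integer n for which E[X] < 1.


We need C(n, 5) · 4^{1 − 10} < 1, i.e. C(n, 5) < 4^{10 − 1} = 262144.
Check values of n near the boundary:
  n = 31: C(31, 5) = 169911; 169911 < 262144? YES
  n = 32: C(32, 5) = 201376; 201376 < 262144? YES
  n = 33: C(33, 5) = 237336; 237336 < 262144? YES
  n = 34: C(34, 5) = 278256; 278256 < 262144? NO
The largest n with C(n, 5) < 262144 is n = 33 (where E[X] = 29667/32768 ≈ 0.9054). Hence R_4(5) > 33, i.e. R_4(5) ≥ 34.

Largest n = 33; hence R_4(5) > 33.


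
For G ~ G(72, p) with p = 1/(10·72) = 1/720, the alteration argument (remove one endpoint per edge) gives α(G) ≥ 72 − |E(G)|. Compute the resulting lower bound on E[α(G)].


E[|E(G)|] = C(72, 2)·p = 2556 · (1/720) = 71/20.
E[α(G)] ≥ n − E[|E(G)|] = 72 − 71/20 = 1369/20.
Numerically: ≈ 68.4500.
(This is only a lower bound; the true E[α(G)] may be larger.)

E[α(G)] ≥ 1369/20 ≈ 68.4500.


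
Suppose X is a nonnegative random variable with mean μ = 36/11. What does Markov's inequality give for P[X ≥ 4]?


μ = E[X] = 36/11, a = 4.
Markov: P[X ≥ 4] ≤ μ/a = (36/11)/4 = 9/11.
Numerically: ≈ 0.8182.
(Since a = 4 > μ = 3.2727, the bound 9/11 is < 1 and informative.)

P[X ≥ 4] ≤ 9/11 ≈ 0.8182.


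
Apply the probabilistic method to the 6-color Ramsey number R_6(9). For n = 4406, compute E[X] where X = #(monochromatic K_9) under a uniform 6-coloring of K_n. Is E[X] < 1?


E[X] = C(4406, 9) · 6^{1 − 36} = 1710356485221788389505285700 · 6^{−35} = 1710356485221788389505285700/1719070799748422591028658176.
As a reduced fraction: E[X] = 142529707101815699125440475/143255899979035215919054848 ≈ 0.9949.
Is E[X] < 1? YES.
Since E[X] < 1, there exists a 6-coloring of K_{4406} with no monochromatic K_9; hence R_6(9) > 4406.

E[X] = 142529707101815699125440475/143255899979035215919054848 ≈ 0.9949; E[X] < 1, so R_6(9) > 4406.


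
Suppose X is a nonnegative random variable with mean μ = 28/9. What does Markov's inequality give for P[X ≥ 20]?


μ = E[X] = 28/9, a = 20.
Markov: P[X ≥ 20] ≤ μ/a = (28/9)/20 = 7/45.
Numerically: ≈ 0.15556.
(Since a = 20 > μ = 3.11111, the bound 7/45 is < 1 and informative.)

P[X ≥ 20] ≤ 7/45 ≈ 0.15556.


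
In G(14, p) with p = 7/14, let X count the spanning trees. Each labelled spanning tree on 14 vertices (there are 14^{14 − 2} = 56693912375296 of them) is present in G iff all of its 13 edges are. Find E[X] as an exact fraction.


K_14 has 14^{14 − 2} = 56693912375296 labelled spanning trees.
For each such spanning tree H, let X_H = 1 if all 13 edges of H are present in G. Then P[X_H = 1] = p^{13} = (1/2)^{13} = 1/8192.
By linearity of expectation: E[X] = Σ_H E[X_H] = 56693912375296 · p^{13} = 56693912375296 · 1/8192 = 13841287201/2.
Numerically: E[X] ≈ 6.9206e+09.

E[X] = 56693912375296 · (1/2)^{13} = 13841287201/2 ≈ 6.9206e+09.


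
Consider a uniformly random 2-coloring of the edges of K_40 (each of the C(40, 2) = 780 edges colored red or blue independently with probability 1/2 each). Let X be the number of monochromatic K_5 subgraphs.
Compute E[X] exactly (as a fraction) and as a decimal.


Let X = Σ_S X_S over the C(40, 5) = 658008 subsets S of size 5, where X_S = 1 if the K_5 on S is monochromatic.
For a fixed S, the K_5 on S has C(5, 2) = 10 edges. P[all 10 edges red] = (1/2)^10, and likewise for blue, so P[monochromatic] = 2·(1/2)^10 = 2^{1 − 10} = 1/512.
Summing: E[X] = C(40, 5) · 2^{1 − 10} = 658008 · 1/512 = 82251/64.
Numerically: E[X] ≈ 1285.171875.

E[X] = C(40,5)·2^(1−C(5,2)) = 82251/64 ≈ 1285.171875.


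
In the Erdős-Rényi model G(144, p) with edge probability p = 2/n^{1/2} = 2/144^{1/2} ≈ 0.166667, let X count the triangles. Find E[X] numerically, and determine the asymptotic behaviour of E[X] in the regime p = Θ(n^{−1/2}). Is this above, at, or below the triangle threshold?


Number of potential triangles: C(144, 3) = 487344.
Each occurs with probability p³ ≈ (0.166667)³ ≈ 4.62962963e-03.
By linearity: E[X] = C(144, 3)·p³ ≈ 487344 · 4.62962963e-03 ≈ 2256.222222.
Since α = 1/2 < 1, p = c/n^{1/2} ≫ 1/n is above the triangle threshold p ~ 1/n. Asymptotically E[X] ~ (c³/6)·n^{3(1−α)} = (2³/6)·n^{1.5} → ∞; triangles are abundant w.h.p.

E[X] ≈ 2256.222222; in regime p = Θ(1/n^{1/2}) E[X] diverges (above the triangle threshold p ~ 1/n).


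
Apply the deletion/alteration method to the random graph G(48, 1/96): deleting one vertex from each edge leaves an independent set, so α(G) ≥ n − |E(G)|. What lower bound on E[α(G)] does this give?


E[|E(G)|] = C(48, 2)·p = 1128 · (1/96) = 47/4.
E[α(G)] ≥ n − E[|E(G)|] = 48 − 47/4 = 145/4.
Numerically: ≈ 36.250.
(This is only a lower bound; the true E[α(G)] may be larger.)

E[α(G)] ≥ 145/4 ≈ 36.250.


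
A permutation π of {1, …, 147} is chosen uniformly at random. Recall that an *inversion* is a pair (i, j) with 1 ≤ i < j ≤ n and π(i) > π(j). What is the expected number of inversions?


Write X = Σ X_I over the C(147, 2) = 10731 pairs i < j, with X_I the indicator of one inversion.
There are 10731 indicators.
For each fixed pair i < j, the values π(i) and π(j) are two distinct elements of {1, …, 147} in uniformly random order; by symmetry P[π(i) > π(j)] = 1/2.
By linearity: E[X] = 10731 · (1/2) = C(147, 2) · (1/2) = 10731/2 = 10731/2 ≈ 5365.50000.

E[X] = 10731/2 = 5365.50000.


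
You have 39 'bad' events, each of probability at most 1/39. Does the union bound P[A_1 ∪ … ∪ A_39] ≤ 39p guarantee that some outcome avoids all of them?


Union bound: P[∪_{i=1}^{39} A_i] ≤ Σ_i P[A_i] ≤ 39·p = 39·(1/39) = 1.
Numerically: 1 ≈ 1.0000000.
Is 1 < 1? NO.
Since the bound 1 is ≥ 1, the union bound is uninformative here; it does NOT by itself certify existence.

39·p = 1 ≈ 1.0000000; existence NOT certified by the union bound.


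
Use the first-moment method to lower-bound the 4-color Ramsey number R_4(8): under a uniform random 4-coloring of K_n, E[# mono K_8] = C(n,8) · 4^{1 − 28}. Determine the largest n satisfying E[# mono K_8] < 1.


We need C(n, 8) · 4^{1 − 28} < 1, i.e. C(n, 8) < 4^{28 − 1} = 18014398509481984.
Check values of n near the boundary:
  n = 406: C(406, 8) = 17082453897995850; 17082453897995850 < 18014398509481984? YES
  n = 407: C(407, 8) = 17424959239309050; 17424959239309050 < 18014398509481984? YES
  n = 408: C(408, 8) = 17773458424095231; 17773458424095231 < 18014398509481984? YES
  n = 409: C(409, 8) = 18128041135797879; 18128041135797879 < 18014398509481984? NO
The largest n with C(n, 8) < 18014398509481984 is n = 408 (where E[X] = 17773458424095231/18014398509481984 ≈ 0.9866). Hence R_4(8) > 408, i.e. R_4(8) ≥ 409.

Largest n = 408; hence R_4(8) > 408.


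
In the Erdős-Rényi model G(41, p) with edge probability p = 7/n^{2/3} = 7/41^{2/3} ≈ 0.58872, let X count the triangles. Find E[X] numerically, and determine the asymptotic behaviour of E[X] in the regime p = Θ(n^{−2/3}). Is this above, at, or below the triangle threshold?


Number of potential triangles: C(41, 3) = 10660.
Each occurs with probability p³ ≈ (0.58872)³ ≈ 2.04045211e-01.
By linearity: E[X] = C(41, 3)·p³ ≈ 10660 · 2.04045211e-01 ≈ 2175.121951.
Since α = 2/3 < 1, p = c/n^{2/3} ≫ 1/n is above the triangle threshold p ~ 1/n. Asymptotically E[X] ~ (c³/6)·n^{3(1−α)} = (7³/6)·n^{1} → ∞; triangles are abundant w.h.p.

E[X] ≈ 2175.121951; in regime p = Θ(1/n^{2/3}) E[X] diverges (above the triangle threshold p ~ 1/n).


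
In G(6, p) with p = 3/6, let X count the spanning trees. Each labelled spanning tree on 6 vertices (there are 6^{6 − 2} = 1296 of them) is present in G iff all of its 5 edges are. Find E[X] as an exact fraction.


K_6 has 6^{6 − 2} = 1296 labelled spanning trees.
For each such spanning tree H, let X_H = 1 if all 5 edges of H are present in G. Then P[X_H = 1] = p^{5} = (1/2)^{5} = 1/32.
By linearity: E[X] = Σ_H E[X_H] = 1296 · p^{5} = 1296 · 1/32 = 81/2.
Numerically: E[X] ≈ 40.5.

E[X] = 1296 · (1/2)^{5} = 81/2 ≈ 40.5.


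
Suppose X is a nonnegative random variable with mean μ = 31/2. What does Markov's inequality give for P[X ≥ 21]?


μ = E[X] = 31/2, a = 21.
Markov: P[X ≥ 21] ≤ μ/a = (31/2)/21 = 31/42.
Numerically: ≈ 0.73810.
(Since a = 21 > μ = 15.50000, the bound 31/42 is < 1 and informative.)

P[X ≥ 21] ≤ 31/42 ≈ 0.73810.


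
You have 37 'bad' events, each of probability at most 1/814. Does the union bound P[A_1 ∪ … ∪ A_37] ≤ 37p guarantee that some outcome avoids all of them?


Union bound: P[∪_{i=1}^{37} A_i] ≤ Σ_i P[A_i] ≤ 37·p = 37·(1/814) = 1/22.
Numerically: 1/22 ≈ 0.045455.
Is 1/22 < 1? YES.
Since P[∪ A_i] ≤ 1/22 < 1, the complement has P[∩ A_i^c] ≥ 1 − 1/22 = 21/22 > 0, so some outcome avoids every A_i.

37·p = 1/22 ≈ 0.045455; existence CERTIFIED by the union bound.


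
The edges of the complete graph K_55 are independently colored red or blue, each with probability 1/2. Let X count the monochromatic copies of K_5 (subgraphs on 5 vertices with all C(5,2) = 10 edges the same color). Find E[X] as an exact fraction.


Let X = Σ_S X_S over the C(55, 5) = 3478761 subsets S of size 5, where X_S = 1 if the K_5 on S is monochromatic.
For a fixed S, the K_5 on S has C(5, 2) = 10 edges. P[all 10 edges red] = (1/2)^10, and likewise for blue, so P[monochromatic] = 2·(1/2)^10 = 2^{1 − 10} = 1/512.
Summing: E[X] = C(55, 5) · 2^{1 − 10} = 3478761 · 1/512 = 3478761/512.
Numerically: E[X] ≈ 6794.455078.

E[X] = C(55,5)·2^(1−C(5,2)) = 3478761/512 ≈ 6794.455078.


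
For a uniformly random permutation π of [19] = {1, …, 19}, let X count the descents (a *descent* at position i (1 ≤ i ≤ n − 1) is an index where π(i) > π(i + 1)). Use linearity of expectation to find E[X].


Write X = Σ X_I over i = 1, …, 18, with X_I the indicator of one descent.
There are 18 indicators.
For each fixed i, the pair (π(i), π(i+1)) is a uniformly random ordered pair of distinct values from {1, …, 19}; by symmetry P[π(i) > π(i+1)] = 1/2.
By linearity: E[X] = 18 · (1/2) = (19 − 1) · (1/2) = 9 ≈ 9.00000.

E[X] = 9 = 9.00000.


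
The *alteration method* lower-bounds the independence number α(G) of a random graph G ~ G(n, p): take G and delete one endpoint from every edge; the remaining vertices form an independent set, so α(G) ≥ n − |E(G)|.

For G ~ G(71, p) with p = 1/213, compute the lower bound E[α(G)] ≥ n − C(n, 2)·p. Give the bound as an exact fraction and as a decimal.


E[|E(G)|] = C(71, 2)·p = 2485 · (1/213) = 35/3.
E[α(G)] ≥ n − E[|E(G)|] = 71 − 35/3 = 178/3.
Numerically: ≈ 59.333333.
(This is only a lower bound; the true E[α(G)] may be larger.)

E[α(G)] ≥ 178/3 ≈ 59.333333.


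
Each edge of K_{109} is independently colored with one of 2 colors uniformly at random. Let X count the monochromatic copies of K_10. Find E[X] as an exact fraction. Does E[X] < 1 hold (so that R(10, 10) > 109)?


E[X] = C(109, 10) · 2^{1 − 45} = 42634215112710 · 2^{−44} = 42634215112710/17592186044416.
As a reduced fraction: E[X] = 21317107556355/8796093022208 ≈ 2.423475.
Is E[X] < 1? NO.
Since E[X] ≥ 1, the first-moment bound is inconclusive at n = 109; it does NOT by itself certify R(10, 10) > 109.

E[X] = 21317107556355/8796093022208 ≈ 2.423475; E[X] ≥ 1; first-moment method inconclusive here.


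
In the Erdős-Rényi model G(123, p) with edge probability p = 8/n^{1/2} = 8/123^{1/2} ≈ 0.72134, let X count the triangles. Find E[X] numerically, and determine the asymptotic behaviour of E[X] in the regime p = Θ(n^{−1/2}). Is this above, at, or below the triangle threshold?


Number of potential triangles: C(123, 3) = 302621.
Each occurs with probability p³ ≈ (0.72134)³ ≈ 3.7532915e-01.
By linearity: E[X] = C(123, 3)·p³ ≈ 302621 · 3.7532915e-01 ≈ 113582.48232.
Since α = 1/2 < 1, p = c/n^{1/2} ≫ 1/n is above the triangle threshold p ~ 1/n. Asymptotically E[X] ~ (c³/6)·n^{3(1−α)} = (8³/6)·n^{1.5} → ∞; triangles are abundant w.h.p.

E[X] ≈ 113582.48232; in regime p = Θ(1/n^{1/2}) E[X] diverges (above the triangle threshold p ~ 1/n).


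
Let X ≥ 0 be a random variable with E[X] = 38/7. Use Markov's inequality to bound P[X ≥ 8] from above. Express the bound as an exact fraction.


μ = E[X] = 38/7, a = 8.
Markov: P[X ≥ 8] ≤ μ/a = (38/7)/8 = 19/28.
Numerically: ≈ 0.679.
(Since a = 8 > μ = 5.429, the bound 19/28 is < 1 and informative.)

P[X ≥ 8] ≤ 19/28 ≈ 0.679.


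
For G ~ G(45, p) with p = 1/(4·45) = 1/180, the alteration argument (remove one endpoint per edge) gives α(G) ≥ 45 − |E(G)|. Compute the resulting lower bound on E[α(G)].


E[|E(G)|] = C(45, 2)·p = 990 · (1/180) = 11/2.
E[α(G)] ≥ n − E[|E(G)|] = 45 − 11/2 = 79/2.
Numerically: ≈ 39.500000.
(This is only a lower bound; the true E[α(G)] may be larger.)

E[α(G)] ≥ 79/2 ≈ 39.500000.


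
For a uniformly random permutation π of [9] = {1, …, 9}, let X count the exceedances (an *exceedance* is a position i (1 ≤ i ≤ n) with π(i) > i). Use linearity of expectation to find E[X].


Write X = Σ_{i=1}^{9} X_i, where X_i = 1_{π(i) > i}.
For each fixed i, π(i) is uniform over {1, …, 9} (marginal of a uniform permutation), so P[π(i) > i] = (n − i)/n. Summing: Σ_{i=1}^{9} (n − i)/n = (0 + 1 + … + 8)/9 = 9(9 − 1)/(2·9) = (9 − 1)/2.
Hence E[X] = Σ_{i=1}^{9} (9 − i)/9 = 4 ≈ 4.0000.

E[X] = 4 = 4.0000.


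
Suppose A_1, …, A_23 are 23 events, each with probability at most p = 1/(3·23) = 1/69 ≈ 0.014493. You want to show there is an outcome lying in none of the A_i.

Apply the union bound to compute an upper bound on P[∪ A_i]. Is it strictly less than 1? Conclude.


Union bound: P[∪_{i=1}^{23} A_i] ≤ Σ_i P[A_i] ≤ 23·p = 23·(1/69) = 1/3.
Numerically: 1/3 ≈ 0.333333.
Is 1/3 < 1? YES.
Since P[∪ A_i] ≤ 1/3 < 1, the complement has P[∩ A_i^c] ≥ 1 − 1/3 = 2/3 > 0, so some outcome avoids every A_i.

23·p = 1/3 ≈ 0.333333; existence CERTIFIED by the union bound.


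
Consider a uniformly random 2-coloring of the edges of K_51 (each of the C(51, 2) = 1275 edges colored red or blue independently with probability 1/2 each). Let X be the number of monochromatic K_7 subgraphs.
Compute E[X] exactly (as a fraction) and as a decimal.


Let X = Σ_S X_S over the C(51, 7) = 115775100 subsets S of size 7, where X_S = 1 if the K_7 on S is monochromatic.
For a fixed S, the K_7 on S has C(7, 2) = 21 edges. P[all 21 edges red] = (1/2)^21, and likewise for blue, so P[monochromatic] = 2·(1/2)^21 = 2^{1 − 21} = 1/1048576.
By linearity: E[X] = C(51, 7) · 2^{1 − 21} = 115775100 · 1/1048576 = 28943775/262144.
Numerically: E[X] ≈ 110.412.

E[X] = C(51,7)·2^(1−C(7,2)) = 28943775/262144 ≈ 110.412.


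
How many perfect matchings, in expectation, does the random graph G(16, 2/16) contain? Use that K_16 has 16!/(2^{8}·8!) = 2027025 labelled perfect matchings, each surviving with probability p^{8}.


K_16 has 16!/(2^{8}·8!) = 2027025 labelled perfect matchings.
For each such perfect matching H, let X_H = 1 if all 8 edges of H are present in G. Then P[X_H = 1] = p^{8} = (1/8)^{8} = 1/16777216.
By linearity: E[X] = Σ_H E[X_H] = 2027025 · p^{8} = 2027025 · 1/16777216 = 2027025/16777216.
Numerically: E[X] ≈ 0.12082.

E[X] = 2027025 · (1/8)^{8} = 2027025/16777216 ≈ 0.12082.


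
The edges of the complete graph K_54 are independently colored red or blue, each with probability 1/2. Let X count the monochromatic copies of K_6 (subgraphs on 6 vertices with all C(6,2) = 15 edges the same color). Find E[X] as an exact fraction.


Let X = Σ_S X_S over the C(54, 6) = 25827165 subsets S of size 6, where X_S = 1 if the K_6 on S is monochromatic.
For a fixed S, the K_6 on S has C(6, 2) = 15 edges. P[all 15 edges red] = (1/2)^15, and likewise for blue, so P[monochromatic] = 2·(1/2)^15 = 2^{1 − 15} = 1/16384.
Summing: E[X] = C(54, 6) · 2^{1 − 15} = 25827165 · 1/16384 = 25827165/16384.
Numerically: E[X] ≈ 1576.365051.

E[X] = C(54,6)·2^(1−C(6,2)) = 25827165/16384 ≈ 1576.365051.


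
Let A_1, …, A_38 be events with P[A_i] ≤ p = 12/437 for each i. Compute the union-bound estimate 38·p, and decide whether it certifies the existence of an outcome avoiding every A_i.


Union bound: P[∪_{i=1}^{38} A_i] ≤ Σ_i P[A_i] ≤ 38·p = 38·(12/437) = 24/23.
Numerically: 24/23 ≈ 1.0435.
Is 24/23 < 1? NO.
Since the bound 24/23 is ≥ 1, the union bound is uninformative here; it does NOT by itself certify existence.

38·p = 24/23 ≈ 1.0435; existence NOT certified by the union bound.


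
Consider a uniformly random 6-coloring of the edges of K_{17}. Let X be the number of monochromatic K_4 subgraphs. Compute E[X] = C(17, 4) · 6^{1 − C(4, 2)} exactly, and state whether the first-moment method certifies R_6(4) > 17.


E[X] = C(17, 4) · 6^{1 − 6} = 2380 · 6^{−5} = 2380/7776.
As a reduced fraction: E[X] = 595/1944 ≈ 0.30607.
Is E[X] < 1? YES.
Since E[X] < 1, there exists a 6-coloring of K_{17} with no monochromatic K_4; hence R_6(4) > 17.

E[X] = 595/1944 ≈ 0.30607; E[X] < 1, so R_6(4) > 17.


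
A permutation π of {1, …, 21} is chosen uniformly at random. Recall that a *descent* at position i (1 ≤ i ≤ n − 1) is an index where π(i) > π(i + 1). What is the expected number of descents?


Write X = Σ X_I over i = 1, …, 20, with X_I the indicator of one descent.
There are 20 indicators.
For each fixed i, the pair (π(i), π(i+1)) is a uniformly random ordered pair of distinct values from {1, …, 21}; by symmetry P[π(i) > π(i+1)] = 1/2.
By linearity: E[X] = 20 · (1/2) = (21 − 1) · (1/2) = 10 ≈ 10.000.

E[X] = 10 = 10.000.


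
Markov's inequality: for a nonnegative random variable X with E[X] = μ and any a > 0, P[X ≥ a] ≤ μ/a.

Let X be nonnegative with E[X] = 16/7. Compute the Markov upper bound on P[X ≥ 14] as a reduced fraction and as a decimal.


μ = E[X] = 16/7, a = 14.
Markov: P[X ≥ 14] ≤ μ/a = (16/7)/14 = 8/49.
Numerically: ≈ 0.1633.
(Since a = 14 > μ = 2.2857, the bound 8/49 is < 1 and informative.)

P[X ≥ 14] ≤ 8/49 ≈ 0.1633.


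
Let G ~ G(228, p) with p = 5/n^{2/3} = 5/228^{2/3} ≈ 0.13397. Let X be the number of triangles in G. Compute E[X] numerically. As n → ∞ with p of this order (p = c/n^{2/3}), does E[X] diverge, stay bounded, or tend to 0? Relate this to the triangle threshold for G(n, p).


Number of potential triangles: C(228, 3) = 1949476.
Each occurs with probability p³ ≈ (0.13397)³ ≈ 2.4045860e-03.
By linearity: E[X] = C(228, 3)·p³ ≈ 1949476 · 2.4045860e-03 ≈ 4687.68275.
Since α = 2/3 < 1, p = c/n^{2/3} ≫ 1/n is above the triangle threshold p ~ 1/n. Asymptotically E[X] ~ (c³/6)·n^{3(1−α)} = (5³/6)·n^{1} → ∞; triangles are abundant w.h.p.

E[X] ≈ 4687.68275; in regime p = Θ(1/n^{2/3}) E[X] diverges (above the triangle threshold p ~ 1/n).


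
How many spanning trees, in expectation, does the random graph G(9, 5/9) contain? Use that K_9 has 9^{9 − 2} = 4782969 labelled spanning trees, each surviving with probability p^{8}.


K_9 has 9^{9 − 2} = 4782969 labelled spanning trees.
For each such spanning tree H, let X_H = 1 if all 8 edges of H are present in G. Then P[X_H = 1] = p^{8} = (5/9)^{8} = 390625/43046721.
By linearity: E[X] = Σ_H E[X_H] = 4782969 · p^{8} = 4782969 · 390625/43046721 = 390625/9.
Numerically: E[X] ≈ 4.34e+04.

E[X] = 4782969 · (5/9)^{8} = 390625/9 ≈ 4.34e+04.


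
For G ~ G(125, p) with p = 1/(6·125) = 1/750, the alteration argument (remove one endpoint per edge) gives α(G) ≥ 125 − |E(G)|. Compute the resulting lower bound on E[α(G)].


E[|E(G)|] = C(125, 2)·p = 7750 · (1/750) = 31/3.
E[α(G)] ≥ n − E[|E(G)|] = 125 − 31/3 = 344/3.
Numerically: ≈ 114.666667.
(This is only a lower bound; the true E[α(G)] may be larger.)

E[α(G)] ≥ 344/3 ≈ 114.666667.


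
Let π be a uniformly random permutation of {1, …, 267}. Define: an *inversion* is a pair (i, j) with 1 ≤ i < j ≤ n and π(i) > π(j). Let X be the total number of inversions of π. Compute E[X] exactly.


Write X = Σ X_I over the C(267, 2) = 35511 pairs i < j, with X_I the indicator of one inversion.
There are 35511 indicators.
For each fixed pair i < j, the values π(i) and π(j) are two distinct elements of {1, …, 267} in uniformly random order; by symmetry P[π(i) > π(j)] = 1/2.
By linearity: E[X] = 35511 · (1/2) = C(267, 2) · (1/2) = 35511/2 = 35511/2 ≈ 17755.500.

E[X] = 35511/2 = 17755.500.


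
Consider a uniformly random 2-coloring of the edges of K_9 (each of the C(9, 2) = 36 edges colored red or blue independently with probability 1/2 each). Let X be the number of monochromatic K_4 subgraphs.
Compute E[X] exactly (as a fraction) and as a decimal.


Let X = Σ_S X_S over the C(9, 4) = 126 subsets S of size 4, where X_S = 1 if the K_4 on S is monochromatic.
For a fixed S, the K_4 on S has C(4, 2) = 6 edges. P[all 6 edges red] = (1/2)^6, and likewise for blue, so P[monochromatic] = 2·(1/2)^6 = 2^{1 − 6} = 1/32.
Summing: E[X] = C(9, 4) · 2^{1 − 6} = 126 · 1/32 = 63/16.
Numerically: E[X] ≈ 3.9375.

E[X] = C(9,4)·2^(1−C(4,2)) = 63/16 ≈ 3.9375.


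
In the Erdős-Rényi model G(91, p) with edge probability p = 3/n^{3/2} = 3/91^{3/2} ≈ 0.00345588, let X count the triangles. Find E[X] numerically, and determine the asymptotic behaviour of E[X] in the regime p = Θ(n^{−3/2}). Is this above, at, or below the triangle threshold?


Number of potential triangles: C(91, 3) = 121485.
Each occurs with probability p³ ≈ (0.00345588)³ ≈ 4.12740892e-08.
By linearity: E[X] = C(91, 3)·p³ ≈ 121485 · 4.12740892e-08 ≈ 0.005014.
Since α = 3/2 > 1, p = c/n^{3/2} = o(1/n) is below the triangle threshold p ~ 1/n. Asymptotically E[X] ~ (c³/6)·n^{3(1−α)} = (3³/6)·n^{-1.5} → 0, so by Markov's inequality G has no triangles w.h.p.

E[X] ≈ 0.005014; in regime p = Θ(1/n^{3/2}) E[X] tends to 0 (below the triangle threshold p ~ 1/n).


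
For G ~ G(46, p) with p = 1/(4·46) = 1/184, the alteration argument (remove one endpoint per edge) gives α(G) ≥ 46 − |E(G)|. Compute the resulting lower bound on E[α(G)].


E[|E(G)|] = C(46, 2)·p = 1035 · (1/184) = 45/8.
E[α(G)] ≥ n − E[|E(G)|] = 46 − 45/8 = 323/8.
Numerically: ≈ 40.3750.
(This is only a lower bound; the true E[α(G)] may be larger.)

E[α(G)] ≥ 323/8 ≈ 40.3750.


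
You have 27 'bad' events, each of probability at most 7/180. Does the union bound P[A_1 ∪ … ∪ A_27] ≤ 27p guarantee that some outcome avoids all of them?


Union bound: P[∪_{i=1}^{27} A_i] ≤ Σ_i P[A_i] ≤ 27·p = 27·(7/180) = 21/20.
Numerically: 21/20 ≈ 1.050000.
Is 21/20 < 1? NO.
Since the bound 21/20 is ≥ 1, the union bound is uninformative here; it does NOT by itself certify existence.

27·p = 21/20 ≈ 1.050000; existence NOT certified by the union bound.


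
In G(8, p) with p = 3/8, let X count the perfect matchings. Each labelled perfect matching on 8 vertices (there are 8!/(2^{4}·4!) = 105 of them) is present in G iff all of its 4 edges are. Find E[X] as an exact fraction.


K_8 has 8!/(2^{4}·4!) = 105 labelled perfect matchings.
For each such perfect matching H, let X_H = 1 if all 4 edges of H are present in G. Then P[X_H = 1] = p^{4} = (3/8)^{4} = 81/4096.
By linearity: E[X] = Σ_H E[X_H] = 105 · p^{4} = 105 · 81/4096 = 8505/4096.
Numerically: E[X] ≈ 2.076.

E[X] = 105 · (3/8)^{4} = 8505/4096 ≈ 2.076.


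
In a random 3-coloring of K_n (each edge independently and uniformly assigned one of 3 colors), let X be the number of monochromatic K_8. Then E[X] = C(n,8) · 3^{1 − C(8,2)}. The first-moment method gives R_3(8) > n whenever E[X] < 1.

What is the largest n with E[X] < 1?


We need C(n, 8) · 3^{1 − 28} < 1, i.e. C(n, 8) < 3^{28 − 1} = 7625597484987.
Check values of n near the boundary:
  n = 154: C(154, 8) = 6521818990995; 6521818990995 < 7625597484987? YES
  n = 155: C(155, 8) = 6876747915675; 6876747915675 < 7625597484987? YES
  n = 156: C(156, 8) = 7248464019225; 7248464019225 < 7625597484987? YES
  n = 157: C(157, 8) = 7637643295425; 7637643295425 < 7625597484987? NO
The largest n with C(n, 8) < 7625597484987 is n = 156 (where E[X] = 805384891025/847288609443 ≈ 0.95054). Hence R_3(8) > 156, i.e. R_3(8) ≥ 157.

Largest n = 156; hence R_3(8) > 156.


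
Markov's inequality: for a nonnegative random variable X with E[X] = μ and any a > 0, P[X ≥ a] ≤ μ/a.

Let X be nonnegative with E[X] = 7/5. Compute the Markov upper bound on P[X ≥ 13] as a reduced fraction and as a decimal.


μ = E[X] = 7/5, a = 13.
Markov: P[X ≥ 13] ≤ μ/a = (7/5)/13 = 7/65.
Numerically: ≈ 0.1077.
(Since a = 13 > μ = 1.4000, the bound 7/65 is < 1 and informative.)

P[X ≥ 13] ≤ 7/65 ≈ 0.1077.


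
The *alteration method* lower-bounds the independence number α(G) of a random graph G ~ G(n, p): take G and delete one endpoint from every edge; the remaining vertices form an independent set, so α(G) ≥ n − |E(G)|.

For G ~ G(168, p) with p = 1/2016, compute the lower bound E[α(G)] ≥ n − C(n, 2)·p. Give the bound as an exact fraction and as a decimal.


E[|E(G)|] = C(168, 2)·p = 14028 · (1/2016) = 167/24.
E[α(G)] ≥ n − E[|E(G)|] = 168 − 167/24 = 3865/24.
Numerically: ≈ 161.042.
(This is only a lower bound; the true E[α(G)] may be larger.)

E[α(G)] ≥ 3865/24 ≈ 161.042.


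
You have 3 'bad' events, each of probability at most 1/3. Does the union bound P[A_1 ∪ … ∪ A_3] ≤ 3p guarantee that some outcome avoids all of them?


Union bound: P[∪_{i=1}^{3} A_i] ≤ Σ_i P[A_i] ≤ 3·p = 3·(1/3) = 1.
Numerically: 1 ≈ 1.000.
Is 1 < 1? NO.
Since the bound 1 is ≥ 1, the union bound is uninformative here; it does NOT by itself certify existence.

3·p = 1 ≈ 1.000; existence NOT certified by the union bound.


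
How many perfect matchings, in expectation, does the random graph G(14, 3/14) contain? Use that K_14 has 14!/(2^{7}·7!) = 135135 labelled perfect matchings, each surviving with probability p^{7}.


K_14 has 14!/(2^{7}·7!) = 135135 labelled perfect matchings.
For each such perfect matching H, let X_H = 1 if all 7 edges of H are present in G. Then P[X_H = 1] = p^{7} = (3/14)^{7} = 2187/105413504.
By linearity: E[X] = Σ_H E[X_H] = 135135 · p^{7} = 135135 · 2187/105413504 = 42220035/15059072.
Numerically: E[X] ≈ 2.8.

E[X] = 135135 · (3/14)^{7} = 42220035/15059072 ≈ 2.8.


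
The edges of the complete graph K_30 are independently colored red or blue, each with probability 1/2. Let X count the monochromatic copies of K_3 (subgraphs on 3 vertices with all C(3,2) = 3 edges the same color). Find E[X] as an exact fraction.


Let X = Σ_S X_S over the C(30, 3) = 4060 subsets S of size 3, where X_S = 1 if the K_3 on S is monochromatic.
For a fixed S, the K_3 on S has C(3, 2) = 3 edges. P[all 3 edges red] = (1/2)^3, and likewise for blue, so P[monochromatic] = 2·(1/2)^3 = 2^{1 − 3} = 1/4.
By linearity: E[X] = C(30, 3) · 2^{1 − 3} = 4060 · 1/4 = 1015.
Numerically: E[X] ≈ 1015.0000.

E[X] = C(30,3)·2^(1−C(3,2)) = 1015 ≈ 1015.0000.


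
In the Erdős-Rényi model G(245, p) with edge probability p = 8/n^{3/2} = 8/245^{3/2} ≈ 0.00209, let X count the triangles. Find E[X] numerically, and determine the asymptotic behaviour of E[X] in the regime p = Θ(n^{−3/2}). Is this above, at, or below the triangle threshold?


Number of potential triangles: C(245, 3) = 2421090.
Each occurs with probability p³ ≈ (0.00209)³ ≈ 9.07868e-09.
By linearity: E[X] = C(245, 3)·p³ ≈ 2421090 · 9.07868e-09 ≈ 0.022.
Since α = 3/2 > 1, p = c/n^{3/2} = o(1/n) is below the triangle threshold p ~ 1/n. Asymptotically E[X] ~ (c³/6)·n^{3(1−α)} = (8³/6)·n^{-1.5} → 0, so by Markov's inequality G has no triangles w.h.p.

E[X] ≈ 0.022; in regime p = Θ(1/n^{3/2}) E[X] tends to 0 (below the triangle threshold p ~ 1/n).


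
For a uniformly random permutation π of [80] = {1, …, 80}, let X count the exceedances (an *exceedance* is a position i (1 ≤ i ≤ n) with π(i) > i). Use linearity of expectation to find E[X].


Write X = Σ_{i=1}^{80} X_i, where X_i = 1_{π(i) > i}.
For each fixed i, π(i) is uniform over {1, …, 80} (marginal of a uniform permutation), so P[π(i) > i] = (n − i)/n. Summing: Σ_{i=1}^{80} (n − i)/n = (0 + 1 + … + 79)/80 = 80(80 − 1)/(2·80) = (80 − 1)/2.
Hence E[X] = Σ_{i=1}^{80} (80 − i)/80 = 79/2 ≈ 39.500000.

E[X] = 79/2 = 39.500000.


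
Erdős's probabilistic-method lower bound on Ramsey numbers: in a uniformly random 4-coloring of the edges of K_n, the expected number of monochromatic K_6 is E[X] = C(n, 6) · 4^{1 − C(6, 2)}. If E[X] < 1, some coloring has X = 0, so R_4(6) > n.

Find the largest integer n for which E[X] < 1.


We need C(n, 6) · 4^{1 − 15} < 1, i.e. C(n, 6) < 4^{15 − 1} = 268435456.
Check values of n near the boundary:
  n = 75: C(75, 6) = 201359550; 201359550 < 268435456? YES
  n = 76: C(76, 6) = 218618940; 218618940 < 268435456? YES
  n = 77: C(77, 6) = 237093780; 237093780 < 268435456? YES
  n = 78: C(78, 6) = 256851595; 256851595 < 268435456? YES
  n = 79: C(79, 6) = 277962685; 277962685 < 268435456? NO
  n = 80: C(80, 6) = 300500200; 300500200 < 268435456? NO
The largest n with C(n, 6) < 268435456 is n = 78 (where E[X] = 256851595/268435456 ≈ 0.95685). Hence R_4(6) > 78, i.e. R_4(6) ≥ 79.

Largest n = 78; hence R_4(6) > 78.
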